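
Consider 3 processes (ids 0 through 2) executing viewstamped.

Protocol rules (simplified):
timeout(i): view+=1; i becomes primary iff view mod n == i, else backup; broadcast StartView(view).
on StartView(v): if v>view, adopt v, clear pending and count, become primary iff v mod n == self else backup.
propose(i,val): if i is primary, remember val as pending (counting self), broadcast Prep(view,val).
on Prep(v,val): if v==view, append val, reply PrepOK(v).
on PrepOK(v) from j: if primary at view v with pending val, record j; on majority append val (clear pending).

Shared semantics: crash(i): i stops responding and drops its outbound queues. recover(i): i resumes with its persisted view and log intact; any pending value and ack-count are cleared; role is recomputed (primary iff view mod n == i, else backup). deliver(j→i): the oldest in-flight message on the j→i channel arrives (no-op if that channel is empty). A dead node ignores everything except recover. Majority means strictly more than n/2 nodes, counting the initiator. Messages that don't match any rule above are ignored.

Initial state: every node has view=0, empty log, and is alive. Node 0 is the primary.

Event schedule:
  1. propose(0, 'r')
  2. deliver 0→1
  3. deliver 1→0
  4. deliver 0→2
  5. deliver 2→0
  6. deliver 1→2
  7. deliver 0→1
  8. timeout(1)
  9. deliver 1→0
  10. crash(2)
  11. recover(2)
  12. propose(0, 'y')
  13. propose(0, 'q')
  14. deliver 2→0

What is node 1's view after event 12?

1

e1 propose(0,'r'): ·
e2 deliver 0→1: 1[back,v=0,r]
e3 deliver 1→0: 0[prim,v=0,r]
e4 deliver 0→2: 2[back,v=0,r]
e5 deliver 2→0: ·
e6 deliver 1→2: ·
e7 deliver 0→1: ·
e8 timeout(1): 1[prim,v=1,r]
e9 deliver 1→0: 0[back,v=1,r]
e10 crash(2): 2[✗back,v=0,r]
e11 recover(2): 2[back,v=0,r]
e12 propose(0,'y'): ·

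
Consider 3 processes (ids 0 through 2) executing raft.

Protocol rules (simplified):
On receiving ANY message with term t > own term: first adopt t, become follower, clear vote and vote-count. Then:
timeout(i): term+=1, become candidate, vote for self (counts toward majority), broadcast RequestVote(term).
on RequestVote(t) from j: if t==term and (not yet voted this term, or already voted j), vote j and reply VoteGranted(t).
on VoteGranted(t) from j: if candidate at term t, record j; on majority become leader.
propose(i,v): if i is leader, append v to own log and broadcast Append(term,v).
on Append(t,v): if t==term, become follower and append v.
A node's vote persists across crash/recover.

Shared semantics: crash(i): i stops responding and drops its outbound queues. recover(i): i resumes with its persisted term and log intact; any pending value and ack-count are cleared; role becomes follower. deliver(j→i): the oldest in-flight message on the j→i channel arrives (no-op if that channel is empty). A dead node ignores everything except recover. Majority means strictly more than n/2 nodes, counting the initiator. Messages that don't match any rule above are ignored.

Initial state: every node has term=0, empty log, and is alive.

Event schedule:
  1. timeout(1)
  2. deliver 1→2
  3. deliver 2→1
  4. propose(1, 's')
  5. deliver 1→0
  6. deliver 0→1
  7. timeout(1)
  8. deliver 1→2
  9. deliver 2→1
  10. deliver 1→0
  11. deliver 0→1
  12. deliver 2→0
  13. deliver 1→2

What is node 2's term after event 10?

step 1 timeout(1): 1={cand,t=1,log=-}
step 2 deliver 1→2: 2={foll,t=1,log=-}
step 3 deliver 2→1: 1={lead,t=1,log=-}
step 4 propose(1,'s'): 1={lead,t=1,log=s}
step 5 deliver 1→0: 0={foll,t=1,log=-}
step 6 deliver 0→1: —
step 7 timeout(1): 1={cand,t=2,log=s}
step 8 deliver 1→2: 2={foll,t=1,log=s}
step 9 deliver 2→1: —
step 10 deliver 1→0: 0={foll,t=1,log=s}

1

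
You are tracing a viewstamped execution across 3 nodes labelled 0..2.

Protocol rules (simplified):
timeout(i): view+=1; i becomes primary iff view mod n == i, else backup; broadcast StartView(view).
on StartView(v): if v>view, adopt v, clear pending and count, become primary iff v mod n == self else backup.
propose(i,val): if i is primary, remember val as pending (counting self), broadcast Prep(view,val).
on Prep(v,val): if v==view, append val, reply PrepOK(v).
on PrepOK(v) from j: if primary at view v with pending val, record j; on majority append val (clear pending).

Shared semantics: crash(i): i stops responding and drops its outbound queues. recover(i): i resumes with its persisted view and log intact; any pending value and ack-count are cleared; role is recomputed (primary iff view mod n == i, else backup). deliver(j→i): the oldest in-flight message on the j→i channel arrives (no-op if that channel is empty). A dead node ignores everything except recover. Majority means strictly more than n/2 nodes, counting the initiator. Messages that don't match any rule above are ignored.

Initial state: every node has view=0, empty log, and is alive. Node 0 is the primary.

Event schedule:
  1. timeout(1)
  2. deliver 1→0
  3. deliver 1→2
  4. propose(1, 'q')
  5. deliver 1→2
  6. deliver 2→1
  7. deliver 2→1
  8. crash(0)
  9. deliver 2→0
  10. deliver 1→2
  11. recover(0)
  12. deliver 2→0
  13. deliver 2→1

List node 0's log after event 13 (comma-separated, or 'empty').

step 1 timeout(1): 1={prim,v=1,log=-}
step 2 deliver 1→0: 0={back,v=1,log=-}
step 3 deliver 1→2: 2={back,v=1,log=-}
step 4 propose(1,'q'): —
step 5 deliver 1→2: 2={back,v=1,log=q}
step 6 deliver 2→1: 1={prim,v=1,log=q}
step 7 deliver 2→1: —
step 8 crash(0): 0={✗back,v=1,log=-}
step 9 deliver 2→0: —
step 10 deliver 1→2: —
step 11 recover(0): 0={back,v=1,log=-}
step 12 deliver 2→0: —
step 13 deliver 2→1: —

empty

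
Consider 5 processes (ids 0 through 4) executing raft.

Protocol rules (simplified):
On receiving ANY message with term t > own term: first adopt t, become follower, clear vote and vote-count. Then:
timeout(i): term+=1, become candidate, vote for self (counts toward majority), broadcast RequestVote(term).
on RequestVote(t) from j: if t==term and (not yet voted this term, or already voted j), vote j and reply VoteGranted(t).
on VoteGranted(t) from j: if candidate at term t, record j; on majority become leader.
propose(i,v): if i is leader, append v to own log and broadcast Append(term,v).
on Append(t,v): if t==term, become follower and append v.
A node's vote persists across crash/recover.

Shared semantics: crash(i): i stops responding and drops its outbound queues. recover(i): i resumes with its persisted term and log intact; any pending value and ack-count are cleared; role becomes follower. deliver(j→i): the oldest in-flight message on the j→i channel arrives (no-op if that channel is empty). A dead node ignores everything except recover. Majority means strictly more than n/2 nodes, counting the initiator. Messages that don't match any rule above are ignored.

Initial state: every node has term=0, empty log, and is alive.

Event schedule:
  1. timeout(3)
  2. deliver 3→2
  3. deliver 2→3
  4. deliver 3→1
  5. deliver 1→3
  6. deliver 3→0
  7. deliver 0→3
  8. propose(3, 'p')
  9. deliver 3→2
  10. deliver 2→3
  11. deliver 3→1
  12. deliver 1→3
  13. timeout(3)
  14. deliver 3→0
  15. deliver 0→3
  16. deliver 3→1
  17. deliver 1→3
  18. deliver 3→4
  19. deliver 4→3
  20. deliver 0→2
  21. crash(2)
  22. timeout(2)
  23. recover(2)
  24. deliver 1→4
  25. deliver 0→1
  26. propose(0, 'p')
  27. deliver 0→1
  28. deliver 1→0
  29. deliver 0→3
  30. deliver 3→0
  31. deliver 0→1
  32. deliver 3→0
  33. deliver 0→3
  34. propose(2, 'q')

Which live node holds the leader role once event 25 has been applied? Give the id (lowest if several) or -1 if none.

after 1 — timeout(3): n3:cand/t1/[-]
after 2 — deliver 3→2: n2:foll/t1/[-]
after 3 — deliver 2→3: ·
after 4 — deliver 3→1: n1:foll/t1/[-]
after 5 — deliver 1→3: n3:lead/t1/[-]
after 6 — deliver 3→0: n0:foll/t1/[-]
after 7 — deliver 0→3: ·
after 8 — propose(3,'p'): n3:lead/t1/[p]
after 9 — deliver 3→2: n2:foll/t1/[p]
after 10 — deliver 2→3: ·
after 11 — deliver 3→1: n1:foll/t1/[p]
after 12 — deliver 1→3: ·
after 13 — timeout(3): n3:cand/t2/[p]
after 14 — deliver 3→0: n0:foll/t1/[p]
after 15 — deliver 0→3: ·
after 16 — deliver 3→1: n1:foll/t2/[p]
after 17 — deliver 1→3: ·
after 18 — deliver 3→4: n4:foll/t1/[-]
after 19 — deliver 4→3: ·
after 20 — deliver 0→2: ·
after 21 — crash(2): n2:✗foll/t1/[p]
after 22 — timeout(2): ·
after 23 — recover(2): n2:foll/t1/[p]
after 24 — deliver 1→4: ·
after 25 — deliver 0→1: ·

-1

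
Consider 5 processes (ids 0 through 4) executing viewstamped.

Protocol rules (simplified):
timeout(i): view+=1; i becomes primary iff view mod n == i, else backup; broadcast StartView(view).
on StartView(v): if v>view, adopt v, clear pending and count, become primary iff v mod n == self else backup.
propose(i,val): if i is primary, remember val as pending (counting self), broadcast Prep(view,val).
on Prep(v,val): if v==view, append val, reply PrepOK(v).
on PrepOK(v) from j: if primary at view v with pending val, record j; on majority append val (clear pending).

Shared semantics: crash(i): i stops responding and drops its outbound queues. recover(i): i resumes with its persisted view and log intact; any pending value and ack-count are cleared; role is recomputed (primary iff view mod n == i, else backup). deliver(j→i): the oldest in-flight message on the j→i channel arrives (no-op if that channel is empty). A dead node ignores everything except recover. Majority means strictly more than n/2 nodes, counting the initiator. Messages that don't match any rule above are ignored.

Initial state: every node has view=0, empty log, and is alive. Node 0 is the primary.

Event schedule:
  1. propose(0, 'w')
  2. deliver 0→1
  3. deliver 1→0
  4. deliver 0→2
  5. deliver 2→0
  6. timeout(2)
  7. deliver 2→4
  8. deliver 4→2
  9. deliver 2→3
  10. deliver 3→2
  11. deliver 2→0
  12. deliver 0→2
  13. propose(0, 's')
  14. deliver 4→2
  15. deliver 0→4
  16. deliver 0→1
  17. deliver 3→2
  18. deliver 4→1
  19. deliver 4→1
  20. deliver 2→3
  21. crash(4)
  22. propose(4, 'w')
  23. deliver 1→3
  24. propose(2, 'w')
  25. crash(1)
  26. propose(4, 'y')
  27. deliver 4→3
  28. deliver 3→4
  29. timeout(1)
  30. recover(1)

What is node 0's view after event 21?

1

step 1 propose(0,'w'): —
step 2 deliver 0→1: 1={back,v=0,log=w}
step 3 deliver 1→0: —
step 4 deliver 0→2: 2={back,v=0,log=w}
step 5 deliver 2→0: 0={prim,v=0,log=w}
step 6 timeout(2): 2={back,v=1,log=w}
step 7 deliver 2→4: 4={back,v=1,log=-}
step 8 deliver 4→2: —
step 9 deliver 2→3: 3={back,v=1,log=-}
step 10 deliver 3→2: —
step 11 deliver 2→0: 0={back,v=1,log=w}
step 12 deliver 0→2: —
step 13 propose(0,'s'): —
step 14 deliver 4→2: —
step 15 deliver 0→4: —
step 16 deliver 0→1: —
step 17 deliver 3→2: —
step 18 deliver 4→1: —
step 19 deliver 4→1: —
step 20 deliver 2→3: —
step 21 crash(4): 4={✗back,v=1,log=-}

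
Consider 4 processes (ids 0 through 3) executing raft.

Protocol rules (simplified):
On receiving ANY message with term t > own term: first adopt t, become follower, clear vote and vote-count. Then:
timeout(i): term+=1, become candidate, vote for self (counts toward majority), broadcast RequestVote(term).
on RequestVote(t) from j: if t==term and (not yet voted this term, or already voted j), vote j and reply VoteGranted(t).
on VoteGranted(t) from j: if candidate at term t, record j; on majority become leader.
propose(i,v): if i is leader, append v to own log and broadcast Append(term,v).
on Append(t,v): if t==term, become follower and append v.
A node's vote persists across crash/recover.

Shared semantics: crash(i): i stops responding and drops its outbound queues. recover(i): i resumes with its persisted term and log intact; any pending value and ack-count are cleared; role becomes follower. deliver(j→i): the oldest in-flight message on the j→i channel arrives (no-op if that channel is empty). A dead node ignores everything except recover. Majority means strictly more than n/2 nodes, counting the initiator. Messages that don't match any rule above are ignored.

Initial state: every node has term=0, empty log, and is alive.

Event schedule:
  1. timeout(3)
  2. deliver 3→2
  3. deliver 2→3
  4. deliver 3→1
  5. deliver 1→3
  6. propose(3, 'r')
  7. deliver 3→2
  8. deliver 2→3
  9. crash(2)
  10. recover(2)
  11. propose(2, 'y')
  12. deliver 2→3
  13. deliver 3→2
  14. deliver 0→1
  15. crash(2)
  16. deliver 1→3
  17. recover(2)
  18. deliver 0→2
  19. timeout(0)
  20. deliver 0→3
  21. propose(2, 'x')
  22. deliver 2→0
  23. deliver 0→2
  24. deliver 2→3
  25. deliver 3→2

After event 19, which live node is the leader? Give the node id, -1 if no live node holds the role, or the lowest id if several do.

3

after 1 — timeout(3): n3:cand/t1/[-]
after 2 — deliver 3→2: n2:foll/t1/[-]
after 3 — deliver 2→3: ·
after 4 — deliver 3→1: n1:foll/t1/[-]
after 5 — deliver 1→3: n3:lead/t1/[-]
after 6 — propose(3,'r'): n3:lead/t1/[r]
after 7 — deliver 3→2: n2:foll/t1/[r]
after 8 — deliver 2→3: ·
after 9 — crash(2): n2:✗foll/t1/[r]
after 10 — recover(2): n2:foll/t1/[r]
after 11 — propose(2,'y'): ·
after 12 — deliver 2→3: ·
after 13 — deliver 3→2: ·
after 14 — deliver 0→1: ·
after 15 — crash(2): n2:✗foll/t1/[r]
after 16 — deliver 1→3: ·
after 17 — recover(2): n2:foll/t1/[r]
after 18 — deliver 0→2: ·
after 19 — timeout(0): n0:cand/t1/[-]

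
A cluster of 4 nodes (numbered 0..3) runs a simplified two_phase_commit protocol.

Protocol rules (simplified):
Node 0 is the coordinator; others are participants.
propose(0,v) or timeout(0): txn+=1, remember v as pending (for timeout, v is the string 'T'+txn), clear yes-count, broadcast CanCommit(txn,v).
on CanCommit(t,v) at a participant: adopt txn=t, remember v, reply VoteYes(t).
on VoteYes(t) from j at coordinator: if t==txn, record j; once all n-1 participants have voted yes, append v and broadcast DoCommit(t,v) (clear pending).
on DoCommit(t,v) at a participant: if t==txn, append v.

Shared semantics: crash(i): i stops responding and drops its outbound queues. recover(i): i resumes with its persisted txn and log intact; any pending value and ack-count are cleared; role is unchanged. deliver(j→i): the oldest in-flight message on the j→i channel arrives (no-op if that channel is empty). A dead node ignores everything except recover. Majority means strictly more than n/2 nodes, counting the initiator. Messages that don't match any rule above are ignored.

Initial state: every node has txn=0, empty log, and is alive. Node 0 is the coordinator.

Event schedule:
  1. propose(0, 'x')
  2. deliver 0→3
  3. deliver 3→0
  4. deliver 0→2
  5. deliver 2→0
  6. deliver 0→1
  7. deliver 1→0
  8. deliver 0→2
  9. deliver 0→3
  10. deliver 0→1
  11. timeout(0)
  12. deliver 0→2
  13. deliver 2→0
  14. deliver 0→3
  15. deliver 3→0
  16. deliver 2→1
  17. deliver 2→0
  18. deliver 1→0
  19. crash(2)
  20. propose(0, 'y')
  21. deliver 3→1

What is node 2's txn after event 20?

step 1 propose(0,'x'): 0={coor,t=1,log=-}
step 2 deliver 0→3: 3={part,t=1,log=-}
step 3 deliver 3→0: —
step 4 deliver 0→2: 2={part,t=1,log=-}
step 5 deliver 2→0: —
step 6 deliver 0→1: 1={part,t=1,log=-}
step 7 deliver 1→0: 0={coor,t=1,log=x}
step 8 deliver 0→2: 2={part,t=1,log=x}
step 9 deliver 0→3: 3={part,t=1,log=x}
step 10 deliver 0→1: 1={part,t=1,log=x}
step 11 timeout(0): 0={coor,t=2,log=x}
step 12 deliver 0→2: 2={part,t=2,log=x}
step 13 deliver 2→0: —
step 14 deliver 0→3: 3={part,t=2,log=x}
step 15 deliver 3→0: —
step 16 deliver 2→1: —
step 17 deliver 2→0: —
step 18 deliver 1→0: —
step 19 crash(2): 2={✗part,t=2,log=x}
step 20 propose(0,'y'): 0={coor,t=3,log=x}

2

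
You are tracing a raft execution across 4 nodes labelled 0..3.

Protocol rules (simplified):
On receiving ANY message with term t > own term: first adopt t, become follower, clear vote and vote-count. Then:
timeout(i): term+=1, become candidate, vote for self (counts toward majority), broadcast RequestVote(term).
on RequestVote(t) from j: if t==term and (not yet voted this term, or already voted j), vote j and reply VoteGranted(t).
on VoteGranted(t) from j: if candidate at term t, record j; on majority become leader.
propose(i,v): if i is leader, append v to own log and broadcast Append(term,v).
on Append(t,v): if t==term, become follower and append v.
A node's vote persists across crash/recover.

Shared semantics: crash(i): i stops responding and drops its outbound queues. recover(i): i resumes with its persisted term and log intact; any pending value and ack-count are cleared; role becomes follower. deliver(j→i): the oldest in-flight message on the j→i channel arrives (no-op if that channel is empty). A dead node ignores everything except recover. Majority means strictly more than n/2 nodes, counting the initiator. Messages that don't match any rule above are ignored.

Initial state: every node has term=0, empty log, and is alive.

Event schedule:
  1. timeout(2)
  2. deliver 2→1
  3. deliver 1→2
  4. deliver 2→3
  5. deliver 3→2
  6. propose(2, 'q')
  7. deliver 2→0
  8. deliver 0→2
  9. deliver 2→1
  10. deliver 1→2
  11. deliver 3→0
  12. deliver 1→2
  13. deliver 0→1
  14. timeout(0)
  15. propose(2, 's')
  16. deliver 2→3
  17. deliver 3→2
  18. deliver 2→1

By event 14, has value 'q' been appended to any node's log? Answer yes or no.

after 1 — timeout(2): n2:cand/t1/[-]
after 2 — deliver 2→1: n1:foll/t1/[-]
after 3 — deliver 1→2: ·
after 4 — deliver 2→3: n3:foll/t1/[-]
after 5 — deliver 3→2: n2:lead/t1/[-]
after 6 — propose(2,'q'): n2:lead/t1/[q]
after 7 — deliver 2→0: n0:foll/t1/[-]
after 8 — deliver 0→2: ·
after 9 — deliver 2→1: n1:foll/t1/[q]
after 10 — deliver 1→2: ·
after 11 — deliver 3→0: ·
after 12 — deliver 1→2: ·
after 13 — deliver 0→1: ·
after 14 — timeout(0): n0:cand/t2/[-]

yes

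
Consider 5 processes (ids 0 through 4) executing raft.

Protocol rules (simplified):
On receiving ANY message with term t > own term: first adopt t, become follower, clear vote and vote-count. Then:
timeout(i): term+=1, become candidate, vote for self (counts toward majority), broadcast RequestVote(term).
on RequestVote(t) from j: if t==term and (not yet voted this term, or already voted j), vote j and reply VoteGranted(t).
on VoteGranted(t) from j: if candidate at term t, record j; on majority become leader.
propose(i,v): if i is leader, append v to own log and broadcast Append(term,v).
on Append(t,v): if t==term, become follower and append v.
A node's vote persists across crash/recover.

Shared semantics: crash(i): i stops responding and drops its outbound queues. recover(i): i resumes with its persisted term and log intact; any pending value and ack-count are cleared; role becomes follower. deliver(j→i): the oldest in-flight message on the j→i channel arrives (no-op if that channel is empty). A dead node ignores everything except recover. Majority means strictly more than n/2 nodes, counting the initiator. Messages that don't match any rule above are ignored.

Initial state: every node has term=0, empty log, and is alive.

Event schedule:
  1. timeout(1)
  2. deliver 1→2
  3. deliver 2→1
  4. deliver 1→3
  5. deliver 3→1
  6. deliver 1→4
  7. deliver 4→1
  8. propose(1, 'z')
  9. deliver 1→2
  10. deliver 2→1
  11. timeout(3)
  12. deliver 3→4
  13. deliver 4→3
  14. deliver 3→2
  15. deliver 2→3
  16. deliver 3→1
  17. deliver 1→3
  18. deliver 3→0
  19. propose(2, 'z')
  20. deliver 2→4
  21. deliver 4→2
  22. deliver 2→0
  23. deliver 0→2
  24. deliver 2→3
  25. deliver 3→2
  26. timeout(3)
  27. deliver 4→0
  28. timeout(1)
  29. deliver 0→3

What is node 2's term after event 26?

step 1 timeout(1): 1={cand,t=1,log=-}
step 2 deliver 1→2: 2={foll,t=1,log=-}
step 3 deliver 2→1: —
step 4 deliver 1→3: 3={foll,t=1,log=-}
step 5 deliver 3→1: 1={lead,t=1,log=-}
step 6 deliver 1→4: 4={foll,t=1,log=-}
step 7 deliver 4→1: —
step 8 propose(1,'z'): 1={lead,t=1,log=z}
step 9 deliver 1→2: 2={foll,t=1,log=z}
step 10 deliver 2→1: —
step 11 timeout(3): 3={cand,t=2,log=-}
step 12 deliver 3→4: 4={foll,t=2,log=-}
step 13 deliver 4→3: —
step 14 deliver 3→2: 2={foll,t=2,log=z}
step 15 deliver 2→3: 3={lead,t=2,log=-}
step 16 deliver 3→1: 1={foll,t=2,log=z}
step 17 deliver 1→3: —
step 18 deliver 3→0: 0={foll,t=2,log=-}
step 19 propose(2,'z'): —
step 20 deliver 2→4: —
step 21 deliver 4→2: —
step 22 deliver 2→0: —
step 23 deliver 0→2: —
step 24 deliver 2→3: —
step 25 deliver 3→2: —
step 26 timeout(3): 3={cand,t=3,log=-}

2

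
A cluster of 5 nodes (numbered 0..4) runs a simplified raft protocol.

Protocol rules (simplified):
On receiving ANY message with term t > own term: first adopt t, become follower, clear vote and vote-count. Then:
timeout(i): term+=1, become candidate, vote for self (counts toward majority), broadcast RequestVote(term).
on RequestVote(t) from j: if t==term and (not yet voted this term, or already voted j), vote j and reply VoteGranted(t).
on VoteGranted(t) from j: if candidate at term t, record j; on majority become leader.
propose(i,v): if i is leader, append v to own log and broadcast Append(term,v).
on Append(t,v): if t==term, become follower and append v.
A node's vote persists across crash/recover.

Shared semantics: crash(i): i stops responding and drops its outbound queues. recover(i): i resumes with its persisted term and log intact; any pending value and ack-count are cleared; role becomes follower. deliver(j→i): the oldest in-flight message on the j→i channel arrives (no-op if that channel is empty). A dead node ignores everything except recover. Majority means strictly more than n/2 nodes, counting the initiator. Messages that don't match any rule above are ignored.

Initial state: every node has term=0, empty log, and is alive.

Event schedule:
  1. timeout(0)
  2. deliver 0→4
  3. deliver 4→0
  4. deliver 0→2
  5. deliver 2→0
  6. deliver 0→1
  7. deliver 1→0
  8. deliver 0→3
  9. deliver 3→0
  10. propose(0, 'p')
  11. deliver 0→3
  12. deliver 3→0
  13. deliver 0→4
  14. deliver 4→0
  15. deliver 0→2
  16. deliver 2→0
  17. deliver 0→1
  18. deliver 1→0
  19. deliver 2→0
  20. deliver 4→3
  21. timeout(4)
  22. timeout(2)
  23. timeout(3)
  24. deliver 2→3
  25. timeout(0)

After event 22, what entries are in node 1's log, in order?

p

e1 timeout(0): 0[cand,t=1,-]
e2 deliver 0→4: 4[foll,t=1,-]
e3 deliver 4→0: ·
e4 deliver 0→2: 2[foll,t=1,-]
e5 deliver 2→0: 0[lead,t=1,-]
e6 deliver 0→1: 1[foll,t=1,-]
e7 deliver 1→0: ·
e8 deliver 0→3: 3[foll,t=1,-]
e9 deliver 3→0: ·
e10 propose(0,'p'): 0[lead,t=1,p]
e11 deliver 0→3: 3[foll,t=1,p]
e12 deliver 3→0: ·
e13 deliver 0→4: 4[foll,t=1,p]
e14 deliver 4→0: ·
e15 deliver 0→2: 2[foll,t=1,p]
e16 deliver 2→0: ·
e17 deliver 0→1: 1[foll,t=1,p]
e18 deliver 1→0: ·
e19 deliver 2→0: ·
e20 deliver 4→3: ·
e21 timeout(4): 4[cand,t=2,p]
e22 timeout(2): 2[cand,t=2,p]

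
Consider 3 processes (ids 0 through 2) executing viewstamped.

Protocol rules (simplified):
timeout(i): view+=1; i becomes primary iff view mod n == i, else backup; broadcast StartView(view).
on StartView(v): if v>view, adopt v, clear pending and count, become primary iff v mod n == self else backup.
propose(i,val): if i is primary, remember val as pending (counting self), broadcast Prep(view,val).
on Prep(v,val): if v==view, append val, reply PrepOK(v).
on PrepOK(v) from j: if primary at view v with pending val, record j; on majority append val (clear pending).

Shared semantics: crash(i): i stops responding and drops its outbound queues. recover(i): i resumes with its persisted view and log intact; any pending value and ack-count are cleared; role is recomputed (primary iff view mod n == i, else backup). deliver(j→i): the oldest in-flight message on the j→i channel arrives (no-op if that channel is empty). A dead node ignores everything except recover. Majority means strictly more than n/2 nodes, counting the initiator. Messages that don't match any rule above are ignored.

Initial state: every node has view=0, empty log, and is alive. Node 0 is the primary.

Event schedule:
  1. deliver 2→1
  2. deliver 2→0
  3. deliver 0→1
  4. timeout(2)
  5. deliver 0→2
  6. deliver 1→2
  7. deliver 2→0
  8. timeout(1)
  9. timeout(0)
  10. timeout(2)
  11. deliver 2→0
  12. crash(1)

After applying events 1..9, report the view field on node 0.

[1] deliver 2→1 → ∅
[2] deliver 2→0 → ∅
[3] deliver 0→1 → ∅
[4] timeout(2) → N2(back v1 [-])
[5] deliver 0→2 → ∅
[6] deliver 1→2 → ∅
[7] deliver 2→0 → N0(back v1 [-])
[8] timeout(1) → N1(prim v1 [-])
[9] timeout(0) → N0(back v2 [-])

2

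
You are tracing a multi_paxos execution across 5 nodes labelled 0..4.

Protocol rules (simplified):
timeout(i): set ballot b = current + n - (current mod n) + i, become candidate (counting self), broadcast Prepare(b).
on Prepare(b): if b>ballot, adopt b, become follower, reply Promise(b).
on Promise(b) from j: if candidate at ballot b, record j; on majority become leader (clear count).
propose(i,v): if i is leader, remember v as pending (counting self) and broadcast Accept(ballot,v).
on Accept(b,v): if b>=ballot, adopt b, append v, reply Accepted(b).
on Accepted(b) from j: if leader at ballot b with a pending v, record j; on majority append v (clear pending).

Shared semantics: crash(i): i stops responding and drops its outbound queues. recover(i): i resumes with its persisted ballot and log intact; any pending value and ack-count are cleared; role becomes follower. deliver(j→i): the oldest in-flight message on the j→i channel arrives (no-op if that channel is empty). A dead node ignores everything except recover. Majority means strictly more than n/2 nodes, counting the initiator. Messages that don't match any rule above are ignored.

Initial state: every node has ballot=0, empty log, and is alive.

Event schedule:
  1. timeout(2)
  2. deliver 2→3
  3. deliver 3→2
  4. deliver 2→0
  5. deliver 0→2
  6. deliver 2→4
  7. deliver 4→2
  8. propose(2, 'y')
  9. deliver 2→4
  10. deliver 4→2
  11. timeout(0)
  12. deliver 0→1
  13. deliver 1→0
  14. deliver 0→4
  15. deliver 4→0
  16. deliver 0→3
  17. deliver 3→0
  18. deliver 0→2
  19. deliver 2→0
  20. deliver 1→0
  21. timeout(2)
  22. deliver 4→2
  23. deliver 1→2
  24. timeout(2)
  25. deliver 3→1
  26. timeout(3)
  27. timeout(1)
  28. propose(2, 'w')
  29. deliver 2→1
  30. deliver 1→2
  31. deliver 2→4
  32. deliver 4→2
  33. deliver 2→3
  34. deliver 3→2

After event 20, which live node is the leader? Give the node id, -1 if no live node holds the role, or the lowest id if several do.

0

[1] timeout(2) → N2(cand b7 [-])
[2] deliver 2→3 → N3(foll b7 [-])
[3] deliver 3→2 → ∅
[4] deliver 2→0 → N0(foll b7 [-])
[5] deliver 0→2 → N2(lead b7 [-])
[6] deliver 2→4 → N4(foll b7 [-])
[7] deliver 4→2 → ∅
[8] propose(2,'y') → ∅
[9] deliver 2→4 → N4(foll b7 [y])
[10] deliver 4→2 → ∅
[11] timeout(0) → N0(cand b10 [-])
[12] deliver 0→1 → N1(foll b10 [-])
[13] deliver 1→0 → ∅
[14] deliver 0→4 → N4(foll b10 [y])
[15] deliver 4→0 → N0(lead b10 [-])
[16] deliver 0→3 → N3(foll b10 [-])
[17] deliver 3→0 → ∅
[18] deliver 0→2 → N2(foll b10 [-])
[19] deliver 2→0 → ∅
[20] deliver 1→0 → ∅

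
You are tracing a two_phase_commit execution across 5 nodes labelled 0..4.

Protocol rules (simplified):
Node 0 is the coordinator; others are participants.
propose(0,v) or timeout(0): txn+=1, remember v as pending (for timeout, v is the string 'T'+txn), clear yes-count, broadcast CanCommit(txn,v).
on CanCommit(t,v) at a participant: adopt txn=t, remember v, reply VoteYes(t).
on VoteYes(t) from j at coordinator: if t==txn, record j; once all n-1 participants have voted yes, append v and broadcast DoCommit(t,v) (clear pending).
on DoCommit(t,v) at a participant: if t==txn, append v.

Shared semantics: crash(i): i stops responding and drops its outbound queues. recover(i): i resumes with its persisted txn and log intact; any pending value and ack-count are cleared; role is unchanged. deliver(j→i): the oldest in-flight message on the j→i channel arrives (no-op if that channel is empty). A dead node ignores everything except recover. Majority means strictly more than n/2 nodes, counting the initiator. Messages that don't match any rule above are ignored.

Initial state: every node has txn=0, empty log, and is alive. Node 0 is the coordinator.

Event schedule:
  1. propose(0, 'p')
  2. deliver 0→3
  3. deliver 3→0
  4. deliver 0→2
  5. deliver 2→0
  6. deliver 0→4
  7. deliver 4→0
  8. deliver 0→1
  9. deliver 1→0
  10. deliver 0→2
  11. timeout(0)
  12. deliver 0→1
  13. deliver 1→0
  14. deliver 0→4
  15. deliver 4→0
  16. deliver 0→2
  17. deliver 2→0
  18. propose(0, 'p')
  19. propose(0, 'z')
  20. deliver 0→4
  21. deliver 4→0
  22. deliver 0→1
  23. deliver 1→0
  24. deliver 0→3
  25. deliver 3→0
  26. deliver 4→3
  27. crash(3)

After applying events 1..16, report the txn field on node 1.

after 1 — propose(0,'p'): n0:coor/t1/[-]
after 2 — deliver 0→3: n3:part/t1/[-]
after 3 — deliver 3→0: ·
after 4 — deliver 0→2: n2:part/t1/[-]
after 5 — deliver 2→0: ·
after 6 — deliver 0→4: n4:part/t1/[-]
after 7 — deliver 4→0: ·
after 8 — deliver 0→1: n1:part/t1/[-]
after 9 — deliver 1→0: n0:coor/t1/[p]
after 10 — deliver 0→2: n2:part/t1/[p]
after 11 — timeout(0): n0:coor/t2/[p]
after 12 — deliver 0→1: n1:part/t1/[p]
after 13 — deliver 1→0: ·
after 14 — deliver 0→4: n4:part/t1/[p]
after 15 — deliver 4→0: ·
after 16 — deliver 0→2: n2:part/t2/[p]

1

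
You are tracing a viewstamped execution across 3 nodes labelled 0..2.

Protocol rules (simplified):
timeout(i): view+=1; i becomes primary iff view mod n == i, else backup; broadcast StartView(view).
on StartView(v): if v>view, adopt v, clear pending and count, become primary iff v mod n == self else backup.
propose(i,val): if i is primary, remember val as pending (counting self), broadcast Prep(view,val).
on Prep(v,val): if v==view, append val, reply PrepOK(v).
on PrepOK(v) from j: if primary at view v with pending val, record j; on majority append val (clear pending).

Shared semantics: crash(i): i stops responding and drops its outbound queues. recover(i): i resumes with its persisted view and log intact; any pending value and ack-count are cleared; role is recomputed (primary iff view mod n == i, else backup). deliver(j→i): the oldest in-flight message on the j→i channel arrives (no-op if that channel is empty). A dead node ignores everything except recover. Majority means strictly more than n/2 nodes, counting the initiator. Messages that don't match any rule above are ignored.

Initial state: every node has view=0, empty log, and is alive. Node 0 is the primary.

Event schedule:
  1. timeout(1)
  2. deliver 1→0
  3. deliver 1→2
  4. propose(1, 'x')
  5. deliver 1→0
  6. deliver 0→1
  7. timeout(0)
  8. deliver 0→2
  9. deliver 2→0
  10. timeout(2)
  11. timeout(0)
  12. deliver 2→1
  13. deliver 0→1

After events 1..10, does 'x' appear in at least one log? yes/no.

yes

[1] timeout(1) → N1(prim v1 [-])
[2] deliver 1→0 → N0(back v1 [-])
[3] deliver 1→2 → N2(back v1 [-])
[4] propose(1,'x') → ∅
[5] deliver 1→0 → N0(back v1 [x])
[6] deliver 0→1 → N1(prim v1 [x])
[7] timeout(0) → N0(back v2 [x])
[8] deliver 0→2 → N2(prim v2 [-])
[9] deliver 2→0 → ∅
[10] timeout(2) → N2(back v3 [-])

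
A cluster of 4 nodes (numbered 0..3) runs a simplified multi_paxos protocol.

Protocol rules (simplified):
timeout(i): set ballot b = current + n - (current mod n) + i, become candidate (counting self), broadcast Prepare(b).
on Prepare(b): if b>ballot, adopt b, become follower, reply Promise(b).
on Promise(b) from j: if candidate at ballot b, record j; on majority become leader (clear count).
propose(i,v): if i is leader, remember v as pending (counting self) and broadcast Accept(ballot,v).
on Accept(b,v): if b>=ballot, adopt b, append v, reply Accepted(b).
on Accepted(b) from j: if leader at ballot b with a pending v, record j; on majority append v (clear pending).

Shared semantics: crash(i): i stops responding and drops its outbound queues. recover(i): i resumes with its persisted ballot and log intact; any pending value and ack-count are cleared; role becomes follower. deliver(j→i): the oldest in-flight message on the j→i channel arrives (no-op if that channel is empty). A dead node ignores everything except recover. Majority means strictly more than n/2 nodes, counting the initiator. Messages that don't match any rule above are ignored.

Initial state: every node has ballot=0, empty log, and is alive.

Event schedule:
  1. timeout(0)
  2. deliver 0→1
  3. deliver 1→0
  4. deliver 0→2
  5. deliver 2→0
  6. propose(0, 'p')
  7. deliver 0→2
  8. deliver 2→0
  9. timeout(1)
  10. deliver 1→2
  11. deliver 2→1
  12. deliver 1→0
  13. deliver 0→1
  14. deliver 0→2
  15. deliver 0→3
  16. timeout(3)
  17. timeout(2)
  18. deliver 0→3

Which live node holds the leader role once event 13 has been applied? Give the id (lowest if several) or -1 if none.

-1

1. timeout(0):  <0:cand b4 ->
2. deliver 0→1:  <1:foll b4 ->
3. deliver 1→0:  nop
4. deliver 0→2:  <2:foll b4 ->
5. deliver 2→0:  <0:lead b4 ->
6. propose(0,'p'):  nop
7. deliver 0→2:  <2:foll b4 p>
8. deliver 2→0:  nop
9. timeout(1):  <1:cand b9 ->
10. deliver 1→2:  <2:foll b9 p>
11. deliver 2→1:  nop
12. deliver 1→0:  <0:foll b9 ->
13. deliver 0→1:  nop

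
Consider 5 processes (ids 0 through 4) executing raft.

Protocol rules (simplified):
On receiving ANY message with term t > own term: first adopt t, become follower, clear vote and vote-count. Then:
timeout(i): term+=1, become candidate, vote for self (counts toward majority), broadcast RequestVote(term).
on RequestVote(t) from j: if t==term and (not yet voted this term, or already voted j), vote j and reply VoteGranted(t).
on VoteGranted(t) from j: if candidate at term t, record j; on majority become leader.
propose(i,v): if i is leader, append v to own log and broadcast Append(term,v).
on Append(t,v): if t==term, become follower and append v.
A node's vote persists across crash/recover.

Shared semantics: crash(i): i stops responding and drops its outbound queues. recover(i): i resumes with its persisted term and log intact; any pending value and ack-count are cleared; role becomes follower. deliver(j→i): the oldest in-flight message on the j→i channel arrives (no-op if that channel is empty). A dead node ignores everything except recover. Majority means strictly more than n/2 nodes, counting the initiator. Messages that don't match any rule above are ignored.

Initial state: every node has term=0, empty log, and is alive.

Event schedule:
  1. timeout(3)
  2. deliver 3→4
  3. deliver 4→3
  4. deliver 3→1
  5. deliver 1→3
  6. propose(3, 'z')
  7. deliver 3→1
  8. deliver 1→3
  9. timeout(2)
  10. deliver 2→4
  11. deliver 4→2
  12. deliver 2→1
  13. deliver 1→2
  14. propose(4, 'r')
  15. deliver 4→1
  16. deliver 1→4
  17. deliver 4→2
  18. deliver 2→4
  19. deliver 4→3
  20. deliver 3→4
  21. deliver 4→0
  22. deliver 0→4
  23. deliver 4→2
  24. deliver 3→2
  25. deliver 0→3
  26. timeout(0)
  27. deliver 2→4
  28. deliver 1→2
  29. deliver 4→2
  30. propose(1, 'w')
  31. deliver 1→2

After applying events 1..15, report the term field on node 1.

1

after 1 — timeout(3): n3:cand/t1/[-]
after 2 — deliver 3→4: n4:foll/t1/[-]
after 3 — deliver 4→3: ·
after 4 — deliver 3→1: n1:foll/t1/[-]
after 5 — deliver 1→3: n3:lead/t1/[-]
after 6 — propose(3,'z'): n3:lead/t1/[z]
after 7 — deliver 3→1: n1:foll/t1/[z]
after 8 — deliver 1→3: ·
after 9 — timeout(2): n2:cand/t1/[-]
after 10 — deliver 2→4: ·
after 11 — deliver 4→2: ·
after 12 — deliver 2→1: ·
after 13 — deliver 1→2: ·
after 14 — propose(4,'r'): ·
after 15 — deliver 4→1: ·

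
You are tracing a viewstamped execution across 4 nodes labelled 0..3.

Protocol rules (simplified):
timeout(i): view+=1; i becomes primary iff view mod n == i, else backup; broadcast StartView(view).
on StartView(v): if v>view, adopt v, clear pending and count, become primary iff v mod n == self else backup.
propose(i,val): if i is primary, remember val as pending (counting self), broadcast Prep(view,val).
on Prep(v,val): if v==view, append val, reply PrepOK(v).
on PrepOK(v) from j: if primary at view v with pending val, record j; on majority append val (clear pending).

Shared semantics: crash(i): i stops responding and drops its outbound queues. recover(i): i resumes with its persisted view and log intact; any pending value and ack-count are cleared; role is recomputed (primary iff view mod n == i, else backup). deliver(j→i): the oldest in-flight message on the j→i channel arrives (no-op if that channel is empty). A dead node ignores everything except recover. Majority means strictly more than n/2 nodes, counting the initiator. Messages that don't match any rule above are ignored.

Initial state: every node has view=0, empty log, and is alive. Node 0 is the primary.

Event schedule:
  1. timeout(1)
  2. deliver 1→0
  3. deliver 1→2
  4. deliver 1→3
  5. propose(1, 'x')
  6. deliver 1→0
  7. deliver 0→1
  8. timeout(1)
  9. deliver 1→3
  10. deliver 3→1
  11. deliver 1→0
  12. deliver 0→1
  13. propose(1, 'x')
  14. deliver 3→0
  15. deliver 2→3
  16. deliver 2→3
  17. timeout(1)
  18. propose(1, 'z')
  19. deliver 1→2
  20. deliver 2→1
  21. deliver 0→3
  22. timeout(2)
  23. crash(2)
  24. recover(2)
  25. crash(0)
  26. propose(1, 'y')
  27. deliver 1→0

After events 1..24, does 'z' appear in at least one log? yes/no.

no

1. timeout(1):  <1:prim v1 ->
2. deliver 1→0:  <0:back v1 ->
3. deliver 1→2:  <2:back v1 ->
4. deliver 1→3:  <3:back v1 ->
5. propose(1,'x'):  nop
6. deliver 1→0:  <0:back v1 x>
7. deliver 0→1:  nop
8. timeout(1):  <1:back v2 ->
9. deliver 1→3:  <3:back v1 x>
10. deliver 3→1:  nop
11. deliver 1→0:  <0:back v2 x>
12. deliver 0→1:  nop
13. propose(1,'x'):  nop
14. deliver 3→0:  nop
15. deliver 2→3:  nop
16. deliver 2→3:  nop
17. timeout(1):  <1:back v3 ->
18. propose(1,'z'):  nop
19. deliver 1→2:  <2:back v1 x>
20. deliver 2→1:  nop
21. deliver 0→3:  nop
22. timeout(2):  <2:prim v2 x>
23. crash(2):  <2:✗prim v2 x>
24. recover(2):  <2:prim v2 x>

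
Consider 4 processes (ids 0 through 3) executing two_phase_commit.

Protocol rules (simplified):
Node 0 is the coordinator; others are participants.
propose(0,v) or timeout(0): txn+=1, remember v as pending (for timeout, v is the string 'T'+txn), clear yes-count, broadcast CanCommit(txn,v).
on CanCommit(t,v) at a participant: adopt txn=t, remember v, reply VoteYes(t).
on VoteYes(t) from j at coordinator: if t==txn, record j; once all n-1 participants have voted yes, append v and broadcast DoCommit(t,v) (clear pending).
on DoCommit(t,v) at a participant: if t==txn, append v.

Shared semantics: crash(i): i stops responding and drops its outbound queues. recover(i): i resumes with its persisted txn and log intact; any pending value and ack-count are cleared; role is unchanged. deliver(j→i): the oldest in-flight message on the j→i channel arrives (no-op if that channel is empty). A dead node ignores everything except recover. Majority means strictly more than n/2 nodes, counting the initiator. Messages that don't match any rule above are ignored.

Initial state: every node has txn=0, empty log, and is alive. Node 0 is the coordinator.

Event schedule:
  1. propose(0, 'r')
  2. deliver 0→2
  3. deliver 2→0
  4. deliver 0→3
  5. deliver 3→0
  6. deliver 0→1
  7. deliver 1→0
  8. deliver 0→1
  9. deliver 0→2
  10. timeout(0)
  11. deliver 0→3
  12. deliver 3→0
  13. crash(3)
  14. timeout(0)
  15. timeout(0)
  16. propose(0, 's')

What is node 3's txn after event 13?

after 1 — propose(0,'r'): n0:coor/t1/[-]
after 2 — deliver 0→2: n2:part/t1/[-]
after 3 — deliver 2→0: ·
after 4 — deliver 0→3: n3:part/t1/[-]
after 5 — deliver 3→0: ·
after 6 — deliver 0→1: n1:part/t1/[-]
after 7 — deliver 1→0: n0:coor/t1/[r]
after 8 — deliver 0→1: n1:part/t1/[r]
after 9 — deliver 0→2: n2:part/t1/[r]
after 10 — timeout(0): n0:coor/t2/[r]
after 11 — deliver 0→3: n3:part/t1/[r]
after 12 — deliver 3→0: ·
after 13 — crash(3): n3:✗part/t1/[r]

1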